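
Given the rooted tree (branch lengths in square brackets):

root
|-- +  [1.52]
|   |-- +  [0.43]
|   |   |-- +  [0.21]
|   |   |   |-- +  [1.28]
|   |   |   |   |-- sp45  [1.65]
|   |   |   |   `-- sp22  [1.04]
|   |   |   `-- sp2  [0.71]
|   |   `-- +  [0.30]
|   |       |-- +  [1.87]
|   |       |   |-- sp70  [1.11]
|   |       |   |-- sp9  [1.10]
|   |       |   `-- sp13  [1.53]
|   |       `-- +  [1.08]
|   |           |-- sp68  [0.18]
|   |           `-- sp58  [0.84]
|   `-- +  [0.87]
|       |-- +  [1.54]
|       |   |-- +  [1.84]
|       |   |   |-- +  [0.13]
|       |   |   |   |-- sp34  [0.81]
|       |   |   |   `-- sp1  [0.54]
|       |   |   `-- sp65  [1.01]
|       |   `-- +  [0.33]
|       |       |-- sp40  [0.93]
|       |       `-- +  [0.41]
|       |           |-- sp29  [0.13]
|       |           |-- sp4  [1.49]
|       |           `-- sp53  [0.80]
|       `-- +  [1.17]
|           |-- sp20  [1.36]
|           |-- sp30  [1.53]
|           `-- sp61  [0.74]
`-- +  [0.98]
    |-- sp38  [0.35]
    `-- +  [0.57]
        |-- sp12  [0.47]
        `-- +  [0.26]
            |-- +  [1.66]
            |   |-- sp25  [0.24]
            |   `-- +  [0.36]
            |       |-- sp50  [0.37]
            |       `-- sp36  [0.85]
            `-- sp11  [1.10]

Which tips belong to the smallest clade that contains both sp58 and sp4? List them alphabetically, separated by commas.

Tracing sp58: it sits inside (sp68,sp58).
Tracing sp4: it sits inside (sp29,sp4,sp53).
The smallest clade enclosing both is ((((sp45,sp22),sp2),((sp70,sp9,sp13),(sp68,sp58))),((((sp34,sp1),sp65),(sp40,(sp29,sp4,sp53))),(sp20,sp30,sp61))); the answer is its 18 terminal taxa in alphabetical order.

sp1, sp13, sp2, sp20, sp22, sp29, sp30, sp34, sp4, sp40, sp45, sp53, sp58, sp61, sp65, sp68, sp70, sp9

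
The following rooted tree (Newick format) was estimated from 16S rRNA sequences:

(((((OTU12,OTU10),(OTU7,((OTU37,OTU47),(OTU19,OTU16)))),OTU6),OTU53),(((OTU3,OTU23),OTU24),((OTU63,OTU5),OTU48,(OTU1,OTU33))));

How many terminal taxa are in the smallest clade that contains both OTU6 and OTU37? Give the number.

The MRCA of OTU6 and OTU37 is the node subtending (((OTU12,OTU10),(OTU7,((OTU37,OTU47),(OTU19,OTU16)))),OTU6).
That clade contains 8 terminal taxa: OTU10, OTU12, OTU16, OTU19, OTU37, OTU47, OTU6, OTU7.

8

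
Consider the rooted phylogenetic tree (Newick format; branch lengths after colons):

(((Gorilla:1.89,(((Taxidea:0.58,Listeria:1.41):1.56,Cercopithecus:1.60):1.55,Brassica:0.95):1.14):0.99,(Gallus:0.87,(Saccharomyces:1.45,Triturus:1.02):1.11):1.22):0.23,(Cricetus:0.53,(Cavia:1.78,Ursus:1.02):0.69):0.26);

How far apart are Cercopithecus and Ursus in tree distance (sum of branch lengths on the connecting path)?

The path runs Cercopithecus → … → MRCA → … → Ursus; the MRCA is the root of the tree.
Branch lengths along that path: 1.60 + 1.55 + 1.14 + 0.99 + 0.23 + 0.26 + 0.69 + 1.02 = 7.48.

7.48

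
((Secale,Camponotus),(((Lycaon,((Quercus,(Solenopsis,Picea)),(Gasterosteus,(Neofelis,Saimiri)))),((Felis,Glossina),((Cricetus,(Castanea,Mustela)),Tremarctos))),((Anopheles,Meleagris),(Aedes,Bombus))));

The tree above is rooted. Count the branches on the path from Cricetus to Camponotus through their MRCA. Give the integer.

8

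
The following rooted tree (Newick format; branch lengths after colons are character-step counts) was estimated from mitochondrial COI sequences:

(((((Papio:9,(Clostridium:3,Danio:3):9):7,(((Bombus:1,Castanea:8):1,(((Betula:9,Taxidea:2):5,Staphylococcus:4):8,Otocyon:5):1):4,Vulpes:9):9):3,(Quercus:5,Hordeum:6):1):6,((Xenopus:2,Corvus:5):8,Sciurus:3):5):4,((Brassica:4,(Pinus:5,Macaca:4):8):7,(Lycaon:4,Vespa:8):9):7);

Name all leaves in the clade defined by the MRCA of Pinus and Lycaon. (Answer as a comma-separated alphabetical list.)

Brassica, Lycaon, Macaca, Pinus, Vespa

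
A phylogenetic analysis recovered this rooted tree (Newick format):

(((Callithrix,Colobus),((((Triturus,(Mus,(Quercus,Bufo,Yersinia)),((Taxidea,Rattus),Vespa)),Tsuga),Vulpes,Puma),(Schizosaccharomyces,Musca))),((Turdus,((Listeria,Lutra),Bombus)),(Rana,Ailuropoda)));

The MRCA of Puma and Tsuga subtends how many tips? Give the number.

11

The MRCA of Puma and Tsuga is the node subtending (((Triturus,(Mus,(Quercus,Bufo,Yersinia)),((Taxidea,Rattus),Vespa)),Tsuga),Vulpes,Puma).
That clade contains 11 terminal taxa: Bufo, Mus, Puma, Quercus, Rattus, Taxidea, Triturus, Tsuga, Vespa, Vulpes, Yersinia.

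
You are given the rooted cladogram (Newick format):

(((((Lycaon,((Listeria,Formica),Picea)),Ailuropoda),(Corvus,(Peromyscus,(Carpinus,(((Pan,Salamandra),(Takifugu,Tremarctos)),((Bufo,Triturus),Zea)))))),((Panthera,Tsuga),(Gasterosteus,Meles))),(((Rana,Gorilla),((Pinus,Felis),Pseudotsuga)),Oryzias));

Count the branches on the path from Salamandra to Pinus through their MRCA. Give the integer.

The MRCA of Salamandra and Pinus is the root of the tree.
From Salamandra up to that node: 9 branches. From Pinus up to the same node: 5 branches. Total: 9 + 5 = 14.

14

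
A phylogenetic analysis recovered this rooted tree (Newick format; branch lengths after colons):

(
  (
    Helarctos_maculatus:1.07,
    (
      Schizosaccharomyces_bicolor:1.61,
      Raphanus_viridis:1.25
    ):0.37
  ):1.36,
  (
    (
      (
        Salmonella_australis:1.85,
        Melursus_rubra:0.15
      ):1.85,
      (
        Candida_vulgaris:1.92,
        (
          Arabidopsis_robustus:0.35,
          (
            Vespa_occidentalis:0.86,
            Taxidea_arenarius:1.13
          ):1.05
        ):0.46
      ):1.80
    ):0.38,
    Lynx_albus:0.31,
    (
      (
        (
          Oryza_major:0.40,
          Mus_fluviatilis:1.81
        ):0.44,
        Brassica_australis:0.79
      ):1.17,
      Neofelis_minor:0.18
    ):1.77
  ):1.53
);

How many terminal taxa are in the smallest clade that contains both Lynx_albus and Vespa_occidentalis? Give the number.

11

The MRCA of Lynx_albus and Vespa_occidentalis is the node subtending (((Salmonella_australis,Melursus_rubra),(Candida_vulgaris,(Arabidopsis_robustus,(Vespa_occidentalis,Taxidea_arenarius)))),Lynx_albus,(((Oryza_major,Mus_fluviatilis),Brassica_australis),Neofelis_minor)).
That clade contains 11 terminal taxa: Arabidopsis_robustus, Brassica_australis, Candida_vulgaris, Lynx_albus, Melursus_rubra, Mus_fluviatilis, Neofelis_minor, Oryza_major, Salmonella_australis, Taxidea_arenarius, Vespa_occidentalis.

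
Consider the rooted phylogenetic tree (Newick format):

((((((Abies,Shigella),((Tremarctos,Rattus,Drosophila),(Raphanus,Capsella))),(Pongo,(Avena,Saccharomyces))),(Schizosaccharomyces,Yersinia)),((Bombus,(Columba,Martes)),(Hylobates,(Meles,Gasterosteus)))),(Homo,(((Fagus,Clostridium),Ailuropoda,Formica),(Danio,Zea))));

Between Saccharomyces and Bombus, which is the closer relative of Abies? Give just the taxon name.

Saccharomyces

The MRCA of Abies and Saccharomyces subtends (((Abies,Shigella),((Tremarctos,Rattus,Drosophila),(Raphanus,Capsella))),(Pongo,(Avena,Saccharomyces))) (10 taxa).
The MRCA of Abies and Bombus subtends (((((Abies,Shigella),((Tremarctos,Rattus,Drosophila),(Raphanus,Capsella))),(Pongo,(Avena,Saccharomyces))),(Schizosaccharomyces,Yersinia)),((Bombus,(Columba,Martes)),(Hylobates,(Meles,Gasterosteus)))) (18 taxa).
The first is nested inside the second, so Abies shares a more recent common ancestor with Saccharomyces.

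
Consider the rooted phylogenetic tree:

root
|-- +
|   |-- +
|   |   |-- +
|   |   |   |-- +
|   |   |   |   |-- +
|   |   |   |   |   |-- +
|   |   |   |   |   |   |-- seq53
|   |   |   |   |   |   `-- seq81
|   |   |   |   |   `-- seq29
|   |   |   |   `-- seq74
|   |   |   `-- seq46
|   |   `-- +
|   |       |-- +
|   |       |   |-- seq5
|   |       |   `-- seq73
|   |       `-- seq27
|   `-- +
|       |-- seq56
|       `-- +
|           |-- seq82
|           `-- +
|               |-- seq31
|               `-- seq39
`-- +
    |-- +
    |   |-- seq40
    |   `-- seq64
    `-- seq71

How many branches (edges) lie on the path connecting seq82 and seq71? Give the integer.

6

The MRCA of seq82 and seq71 is the root of the tree.
From seq82 up to that node: 4 branches. From seq71 up to the same node: 2 branches. Total: 4 + 2 = 6.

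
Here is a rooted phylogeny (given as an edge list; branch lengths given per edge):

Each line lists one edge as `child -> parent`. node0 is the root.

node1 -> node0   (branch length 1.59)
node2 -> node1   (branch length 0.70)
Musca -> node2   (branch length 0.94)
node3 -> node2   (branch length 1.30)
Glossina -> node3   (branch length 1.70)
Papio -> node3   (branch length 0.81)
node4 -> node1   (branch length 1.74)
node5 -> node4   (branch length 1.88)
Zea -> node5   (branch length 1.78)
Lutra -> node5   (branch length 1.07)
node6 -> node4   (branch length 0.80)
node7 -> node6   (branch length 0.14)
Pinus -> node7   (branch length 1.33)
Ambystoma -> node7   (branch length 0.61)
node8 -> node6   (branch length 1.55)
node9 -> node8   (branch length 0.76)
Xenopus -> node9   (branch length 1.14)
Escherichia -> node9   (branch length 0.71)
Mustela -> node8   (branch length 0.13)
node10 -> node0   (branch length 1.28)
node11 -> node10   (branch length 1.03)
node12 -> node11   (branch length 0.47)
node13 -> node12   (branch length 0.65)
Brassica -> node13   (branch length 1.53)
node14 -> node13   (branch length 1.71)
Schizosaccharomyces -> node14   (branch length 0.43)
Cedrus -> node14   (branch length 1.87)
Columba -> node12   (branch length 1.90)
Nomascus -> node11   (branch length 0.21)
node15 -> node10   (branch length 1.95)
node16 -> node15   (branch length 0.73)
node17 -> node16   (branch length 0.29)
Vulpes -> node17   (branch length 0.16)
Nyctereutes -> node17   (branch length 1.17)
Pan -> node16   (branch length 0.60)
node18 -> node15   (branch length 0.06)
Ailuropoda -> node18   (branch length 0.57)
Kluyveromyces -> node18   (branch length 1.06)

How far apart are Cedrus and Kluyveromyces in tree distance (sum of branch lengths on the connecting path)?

The path runs Cedrus → … → MRCA → … → Kluyveromyces; the MRCA is the node subtending ((((Brassica,(Schizosaccharomyces,Cedrus)),Columba),Nomascus),(((Vulpes,Nyctereutes),Pan),(Ailuropoda,Kluyveromyces))).
Branch lengths along that path: 1.87 + 1.71 + 0.65 + 0.47 + 1.03 + 1.95 + 0.06 + 1.06 = 8.80.

8.80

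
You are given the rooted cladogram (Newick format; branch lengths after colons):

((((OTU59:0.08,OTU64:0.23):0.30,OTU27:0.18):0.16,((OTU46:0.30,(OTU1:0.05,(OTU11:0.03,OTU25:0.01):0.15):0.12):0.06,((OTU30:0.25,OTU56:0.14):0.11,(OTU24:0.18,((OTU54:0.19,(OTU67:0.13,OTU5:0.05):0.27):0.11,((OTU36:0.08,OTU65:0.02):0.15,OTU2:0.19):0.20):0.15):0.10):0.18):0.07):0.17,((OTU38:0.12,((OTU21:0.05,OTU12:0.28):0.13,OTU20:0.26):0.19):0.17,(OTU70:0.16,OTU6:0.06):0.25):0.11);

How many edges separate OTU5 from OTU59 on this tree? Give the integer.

The MRCA of OTU5 and OTU59 is the node subtending (((OTU59,OTU64),OTU27),((OTU46,(OTU1,(OTU11,OTU25))),((OTU30,OTU56),(OTU24,((OTU54,(OTU67,OTU5)),((OTU36,OTU65),OTU2)))))).
From OTU5 up to that node: 7 branches. From OTU59 up to the same node: 3 branches. Total: 7 + 3 = 10.

10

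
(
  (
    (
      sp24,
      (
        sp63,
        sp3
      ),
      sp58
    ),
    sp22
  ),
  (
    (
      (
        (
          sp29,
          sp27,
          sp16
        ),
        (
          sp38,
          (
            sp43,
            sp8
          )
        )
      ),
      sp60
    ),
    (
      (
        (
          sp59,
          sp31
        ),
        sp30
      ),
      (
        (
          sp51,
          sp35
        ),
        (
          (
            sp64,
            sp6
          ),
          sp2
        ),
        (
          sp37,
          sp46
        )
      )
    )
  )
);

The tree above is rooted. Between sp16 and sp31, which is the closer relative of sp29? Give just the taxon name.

sp16

The MRCA of sp29 and sp16 subtends (sp29,sp27,sp16) (3 taxa).
The MRCA of sp29 and sp31 subtends ((((sp29,sp27,sp16),(sp38,(sp43,sp8))),sp60),(((sp59,sp31),sp30),((sp51,sp35),((sp64,sp6),sp2),(sp37,sp46)))) (17 taxa).
The first is nested inside the second, so sp29 shares a more recent common ancestor with sp16.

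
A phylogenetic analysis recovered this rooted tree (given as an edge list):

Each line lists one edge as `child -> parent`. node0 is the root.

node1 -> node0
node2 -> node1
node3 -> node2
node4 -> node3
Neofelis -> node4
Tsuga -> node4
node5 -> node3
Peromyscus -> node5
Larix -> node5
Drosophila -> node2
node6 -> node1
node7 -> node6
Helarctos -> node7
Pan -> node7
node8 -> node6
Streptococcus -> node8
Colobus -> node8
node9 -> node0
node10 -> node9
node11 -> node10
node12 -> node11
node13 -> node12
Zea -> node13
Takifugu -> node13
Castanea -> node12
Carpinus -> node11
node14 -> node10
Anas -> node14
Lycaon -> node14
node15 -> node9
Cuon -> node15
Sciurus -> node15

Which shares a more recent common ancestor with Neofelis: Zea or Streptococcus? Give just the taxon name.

Streptococcus

The MRCA of Neofelis and Streptococcus subtends ((((Neofelis,Tsuga),(Peromyscus,Larix)),Drosophila),((Helarctos,Pan),(Streptococcus,Colobus))) (9 taxa).
The MRCA of Neofelis and Zea is the root, subtending the entire tree (17 taxa).
The first is nested inside the second, so Neofelis shares a more recent common ancestor with Streptococcus.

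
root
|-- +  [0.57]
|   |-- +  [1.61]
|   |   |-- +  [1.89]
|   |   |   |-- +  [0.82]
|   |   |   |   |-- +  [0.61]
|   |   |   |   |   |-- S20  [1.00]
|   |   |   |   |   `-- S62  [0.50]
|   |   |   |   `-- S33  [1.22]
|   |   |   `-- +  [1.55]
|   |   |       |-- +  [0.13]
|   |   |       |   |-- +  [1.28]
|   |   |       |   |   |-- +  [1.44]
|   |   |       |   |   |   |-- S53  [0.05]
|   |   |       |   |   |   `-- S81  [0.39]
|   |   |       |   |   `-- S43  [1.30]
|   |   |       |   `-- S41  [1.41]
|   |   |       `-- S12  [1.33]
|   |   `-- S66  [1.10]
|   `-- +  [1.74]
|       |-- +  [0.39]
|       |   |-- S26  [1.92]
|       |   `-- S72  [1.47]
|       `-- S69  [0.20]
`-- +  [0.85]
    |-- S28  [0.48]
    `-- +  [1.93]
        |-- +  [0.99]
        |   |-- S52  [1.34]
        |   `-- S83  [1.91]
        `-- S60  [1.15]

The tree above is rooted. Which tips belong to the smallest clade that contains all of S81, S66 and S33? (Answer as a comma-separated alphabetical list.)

S12, S20, S33, S41, S43, S53, S62, S66, S81

Tracing S81: it sits inside (S53,S81).
Tracing S66: it sits inside ((((S20,S62),S33),((((S53,S81),S43),S41),S12)),S66).
Tracing S33: it sits inside ((S20,S62),S33).
The smallest clade enclosing all 3 is ((((S20,S62),S33),((((S53,S81),S43),S41),S12)),S66); the answer is its 9 terminal taxa in alphabetical order.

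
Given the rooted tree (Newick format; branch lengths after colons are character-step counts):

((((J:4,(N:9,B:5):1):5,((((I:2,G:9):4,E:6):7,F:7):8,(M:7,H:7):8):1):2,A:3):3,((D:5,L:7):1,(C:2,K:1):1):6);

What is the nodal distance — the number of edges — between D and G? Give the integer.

10

The MRCA of D and G is the root of the tree.
From D up to that node: 3 branches. From G up to the same node: 7 branches. Total: 3 + 7 = 10.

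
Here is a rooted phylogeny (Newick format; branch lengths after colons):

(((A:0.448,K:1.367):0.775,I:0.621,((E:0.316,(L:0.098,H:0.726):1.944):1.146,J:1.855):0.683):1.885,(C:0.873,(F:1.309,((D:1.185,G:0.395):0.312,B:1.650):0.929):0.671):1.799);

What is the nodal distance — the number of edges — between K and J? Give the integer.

The MRCA of K and J is the node subtending ((A,K),I,((E,(L,H)),J)).
From K up to that node: 2 branches. From J up to the same node: 2 branches. Total: 2 + 2 = 4.

4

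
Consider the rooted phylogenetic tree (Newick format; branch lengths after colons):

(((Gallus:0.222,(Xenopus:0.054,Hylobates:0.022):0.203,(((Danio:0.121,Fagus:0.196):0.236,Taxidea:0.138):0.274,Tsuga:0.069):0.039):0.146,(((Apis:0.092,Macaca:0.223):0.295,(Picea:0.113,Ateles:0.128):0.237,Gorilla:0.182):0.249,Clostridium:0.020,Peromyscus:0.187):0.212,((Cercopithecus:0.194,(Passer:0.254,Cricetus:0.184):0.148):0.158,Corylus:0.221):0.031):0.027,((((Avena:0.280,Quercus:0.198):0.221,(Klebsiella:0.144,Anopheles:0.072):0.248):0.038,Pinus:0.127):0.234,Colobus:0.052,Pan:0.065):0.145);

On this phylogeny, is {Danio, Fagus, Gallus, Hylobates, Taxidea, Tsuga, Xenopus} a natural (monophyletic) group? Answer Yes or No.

Yes

The most recent common ancestor of these taxa subtends (Gallus,(Xenopus,Hylobates),(((Danio,Fagus),Taxidea),Tsuga)).
That clade has exactly 7 tips — every listed taxon and nothing else — so the group is monophyletic.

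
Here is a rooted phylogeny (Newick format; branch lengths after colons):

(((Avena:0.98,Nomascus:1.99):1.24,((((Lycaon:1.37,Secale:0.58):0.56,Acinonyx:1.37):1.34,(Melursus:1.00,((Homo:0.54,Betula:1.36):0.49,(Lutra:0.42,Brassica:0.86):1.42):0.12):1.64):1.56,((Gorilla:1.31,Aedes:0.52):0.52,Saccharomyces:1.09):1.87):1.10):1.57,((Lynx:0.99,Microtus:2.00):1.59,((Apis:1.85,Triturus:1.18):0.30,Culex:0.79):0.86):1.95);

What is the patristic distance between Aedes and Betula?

8.08

The path runs Aedes → … → MRCA → … → Betula; the MRCA is the node subtending ((((Lycaon,Secale),Acinonyx),(Melursus,((Homo,Betula),(Lutra,Brassica)))),((Gorilla,Aedes),Saccharomyces)).
Branch lengths along that path: 0.52 + 0.52 + 1.87 + 1.56 + 1.64 + 0.12 + 0.49 + 1.36 = 8.08.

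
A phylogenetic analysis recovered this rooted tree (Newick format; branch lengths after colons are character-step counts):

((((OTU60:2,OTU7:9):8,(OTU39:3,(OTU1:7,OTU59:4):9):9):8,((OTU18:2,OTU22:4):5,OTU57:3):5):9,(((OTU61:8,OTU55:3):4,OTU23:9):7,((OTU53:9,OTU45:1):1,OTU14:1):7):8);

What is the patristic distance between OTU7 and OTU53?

59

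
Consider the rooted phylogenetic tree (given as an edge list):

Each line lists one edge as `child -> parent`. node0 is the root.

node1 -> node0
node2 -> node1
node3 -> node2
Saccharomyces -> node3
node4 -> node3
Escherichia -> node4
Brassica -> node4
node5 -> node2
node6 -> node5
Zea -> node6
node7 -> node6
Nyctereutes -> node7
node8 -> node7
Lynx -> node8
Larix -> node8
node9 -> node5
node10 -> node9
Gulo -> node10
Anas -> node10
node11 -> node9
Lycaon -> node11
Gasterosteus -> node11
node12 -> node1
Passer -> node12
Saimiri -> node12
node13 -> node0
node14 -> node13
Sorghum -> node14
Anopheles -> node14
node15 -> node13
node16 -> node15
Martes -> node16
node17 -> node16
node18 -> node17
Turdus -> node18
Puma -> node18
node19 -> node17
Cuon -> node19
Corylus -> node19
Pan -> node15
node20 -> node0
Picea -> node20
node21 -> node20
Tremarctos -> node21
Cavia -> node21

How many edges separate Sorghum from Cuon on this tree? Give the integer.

The MRCA of Sorghum and Cuon is the node subtending ((Sorghum,Anopheles),((Martes,((Turdus,Puma),(Cuon,Corylus))),Pan)).
From Sorghum up to that node: 2 branches. From Cuon up to the same node: 5 branches. Total: 2 + 5 = 7.

7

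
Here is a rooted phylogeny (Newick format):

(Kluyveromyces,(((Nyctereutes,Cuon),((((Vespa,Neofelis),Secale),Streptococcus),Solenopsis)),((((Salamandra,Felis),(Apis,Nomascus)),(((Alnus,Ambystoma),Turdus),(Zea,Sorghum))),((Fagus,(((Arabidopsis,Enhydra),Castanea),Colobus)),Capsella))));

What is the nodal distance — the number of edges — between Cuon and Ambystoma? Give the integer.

9

The MRCA of Cuon and Ambystoma is the node subtending (((Nyctereutes,Cuon),((((Vespa,Neofelis),Secale),Streptococcus),Solenopsis)),((((Salamandra,Felis),(Apis,Nomascus)),(((Alnus,Ambystoma),Turdus),(Zea,Sorghum))),((Fagus,(((Arabidopsis,Enhydra),Castanea),Colobus)),Capsella))).
From Cuon up to that node: 3 branches. From Ambystoma up to the same node: 6 branches. Total: 3 + 6 = 9.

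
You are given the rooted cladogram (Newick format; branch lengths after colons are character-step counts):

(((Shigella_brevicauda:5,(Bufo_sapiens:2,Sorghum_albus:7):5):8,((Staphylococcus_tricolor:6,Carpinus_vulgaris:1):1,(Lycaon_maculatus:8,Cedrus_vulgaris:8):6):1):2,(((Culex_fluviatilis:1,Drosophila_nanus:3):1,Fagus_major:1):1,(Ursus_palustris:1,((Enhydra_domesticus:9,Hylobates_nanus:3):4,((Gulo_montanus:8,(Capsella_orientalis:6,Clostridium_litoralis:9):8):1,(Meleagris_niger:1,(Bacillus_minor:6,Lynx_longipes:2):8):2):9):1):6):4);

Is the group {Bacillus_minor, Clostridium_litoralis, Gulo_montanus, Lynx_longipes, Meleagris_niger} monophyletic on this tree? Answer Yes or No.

No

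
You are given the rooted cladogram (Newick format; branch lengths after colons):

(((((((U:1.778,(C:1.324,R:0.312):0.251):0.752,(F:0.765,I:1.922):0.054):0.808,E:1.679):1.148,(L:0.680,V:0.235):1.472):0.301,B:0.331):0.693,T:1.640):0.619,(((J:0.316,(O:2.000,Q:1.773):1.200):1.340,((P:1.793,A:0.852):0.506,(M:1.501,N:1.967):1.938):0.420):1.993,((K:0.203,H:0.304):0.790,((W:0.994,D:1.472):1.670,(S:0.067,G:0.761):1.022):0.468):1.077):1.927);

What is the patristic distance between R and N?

The path runs R → … → MRCA → … → N; the MRCA is the root of the tree.
Branch lengths along that path: 0.312 + 0.251 + 0.752 + 0.808 + 1.148 + 0.301 + 0.693 + 0.619 + 1.927 + 1.993 + 0.420 + 1.938 + 1.967 = 13.129.

13.129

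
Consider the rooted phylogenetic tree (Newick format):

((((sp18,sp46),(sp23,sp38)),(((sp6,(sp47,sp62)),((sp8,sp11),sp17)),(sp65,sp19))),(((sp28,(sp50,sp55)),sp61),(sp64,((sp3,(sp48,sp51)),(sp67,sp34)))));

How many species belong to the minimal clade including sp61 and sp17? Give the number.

The MRCA of sp61 and sp17 is the root, so the clade is the entire tree.
That clade contains 22 terminal taxa: sp11, sp17, sp18, sp19, sp23, sp28, sp3, sp34, sp38, sp46, sp47, sp48, sp50, sp51, sp55, sp6, sp61, sp62, sp64, sp65, sp67, sp8.

22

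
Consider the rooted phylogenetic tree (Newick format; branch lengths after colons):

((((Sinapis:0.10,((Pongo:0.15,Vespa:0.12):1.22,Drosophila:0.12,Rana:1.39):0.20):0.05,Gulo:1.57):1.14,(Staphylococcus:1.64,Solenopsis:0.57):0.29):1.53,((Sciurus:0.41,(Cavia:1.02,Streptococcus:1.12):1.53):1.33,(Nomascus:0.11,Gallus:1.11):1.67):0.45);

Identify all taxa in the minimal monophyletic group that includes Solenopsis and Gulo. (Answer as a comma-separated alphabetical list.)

Tracing Solenopsis: it sits inside (Staphylococcus,Solenopsis).
Tracing Gulo: it sits inside ((Sinapis,((Pongo,Vespa),Drosophila,Rana)),Gulo).
The smallest clade enclosing both is (((Sinapis,((Pongo,Vespa),Drosophila,Rana)),Gulo),(Staphylococcus,Solenopsis)); the answer is its 8 terminal taxa in alphabetical order.

Drosophila, Gulo, Pongo, Rana, Sinapis, Solenopsis, Staphylococcus, Vespa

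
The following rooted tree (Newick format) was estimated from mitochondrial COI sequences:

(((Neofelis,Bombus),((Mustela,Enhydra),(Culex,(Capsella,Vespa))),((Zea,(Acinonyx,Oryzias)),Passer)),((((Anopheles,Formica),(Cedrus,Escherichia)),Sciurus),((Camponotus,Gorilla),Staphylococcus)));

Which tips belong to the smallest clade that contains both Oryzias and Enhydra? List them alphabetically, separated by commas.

Acinonyx, Bombus, Capsella, Culex, Enhydra, Mustela, Neofelis, Oryzias, Passer, Vespa, Zea

Tracing Oryzias: it sits inside (Acinonyx,Oryzias).
Tracing Enhydra: it sits inside (Mustela,Enhydra).
The smallest clade enclosing both is ((Neofelis,Bombus),((Mustela,Enhydra),(Culex,(Capsella,Vespa))),((Zea,(Acinonyx,Oryzias)),Passer)); the answer is its 11 terminal taxa in alphabetical order.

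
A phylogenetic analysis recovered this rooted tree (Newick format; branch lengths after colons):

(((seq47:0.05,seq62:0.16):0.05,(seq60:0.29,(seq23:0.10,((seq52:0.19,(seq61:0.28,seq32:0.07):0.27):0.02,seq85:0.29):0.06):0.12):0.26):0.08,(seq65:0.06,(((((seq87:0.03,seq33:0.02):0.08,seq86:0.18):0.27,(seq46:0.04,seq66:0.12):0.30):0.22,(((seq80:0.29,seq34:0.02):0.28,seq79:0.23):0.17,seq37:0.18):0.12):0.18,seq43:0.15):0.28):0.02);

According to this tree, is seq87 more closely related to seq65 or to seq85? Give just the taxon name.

The MRCA of seq87 and seq65 subtends (seq65,(((((seq87,seq33),seq86),(seq46,seq66)),(((seq80,seq34),seq79),seq37)),seq43)) (11 taxa).
The MRCA of seq87 and seq85 is the root, subtending the entire tree (19 taxa).
The first is nested inside the second, so seq87 shares a more recent common ancestor with seq65.

seq65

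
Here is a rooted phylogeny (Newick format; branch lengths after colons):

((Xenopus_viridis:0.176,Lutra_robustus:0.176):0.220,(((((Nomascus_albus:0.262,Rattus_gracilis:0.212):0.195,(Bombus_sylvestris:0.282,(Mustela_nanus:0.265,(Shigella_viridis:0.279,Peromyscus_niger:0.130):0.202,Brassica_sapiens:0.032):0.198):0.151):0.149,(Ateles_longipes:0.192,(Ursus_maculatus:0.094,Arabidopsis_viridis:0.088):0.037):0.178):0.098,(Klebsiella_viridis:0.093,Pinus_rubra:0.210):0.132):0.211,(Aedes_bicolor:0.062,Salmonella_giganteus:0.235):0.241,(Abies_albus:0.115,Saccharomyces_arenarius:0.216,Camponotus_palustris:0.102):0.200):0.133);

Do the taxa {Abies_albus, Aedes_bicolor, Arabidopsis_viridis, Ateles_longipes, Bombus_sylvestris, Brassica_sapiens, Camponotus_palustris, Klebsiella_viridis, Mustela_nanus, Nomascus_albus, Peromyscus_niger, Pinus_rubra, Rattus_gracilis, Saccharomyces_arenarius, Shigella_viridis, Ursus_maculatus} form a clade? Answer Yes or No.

No

The MRCA of the listed taxa subtends (((((Nomascus_albus,Rattus_gracilis),(Bombus_sylvestris,(Mustela_nanus,(Shigella_viridis,Peromyscus_niger),Brassica_sapiens))),(Ateles_longipes,(Ursus_maculatus,Arabidopsis_viridis))),(Klebsiella_viridis,Pinus_rubra)),(Aedes_bicolor,Salmonella_giganteus),(Abies_albus,Saccharomyces_arenarius,Camponotus_palustris)).
That clade also contains Salmonella_giganteus, which is not in the proposed group, so the group is not monophyletic.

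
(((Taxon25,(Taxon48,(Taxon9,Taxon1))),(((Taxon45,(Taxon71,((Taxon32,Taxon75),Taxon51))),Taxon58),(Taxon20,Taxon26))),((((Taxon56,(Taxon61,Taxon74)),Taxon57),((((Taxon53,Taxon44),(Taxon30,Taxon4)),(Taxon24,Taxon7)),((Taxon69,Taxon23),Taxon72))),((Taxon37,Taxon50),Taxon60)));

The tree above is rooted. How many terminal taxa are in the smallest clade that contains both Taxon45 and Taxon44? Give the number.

28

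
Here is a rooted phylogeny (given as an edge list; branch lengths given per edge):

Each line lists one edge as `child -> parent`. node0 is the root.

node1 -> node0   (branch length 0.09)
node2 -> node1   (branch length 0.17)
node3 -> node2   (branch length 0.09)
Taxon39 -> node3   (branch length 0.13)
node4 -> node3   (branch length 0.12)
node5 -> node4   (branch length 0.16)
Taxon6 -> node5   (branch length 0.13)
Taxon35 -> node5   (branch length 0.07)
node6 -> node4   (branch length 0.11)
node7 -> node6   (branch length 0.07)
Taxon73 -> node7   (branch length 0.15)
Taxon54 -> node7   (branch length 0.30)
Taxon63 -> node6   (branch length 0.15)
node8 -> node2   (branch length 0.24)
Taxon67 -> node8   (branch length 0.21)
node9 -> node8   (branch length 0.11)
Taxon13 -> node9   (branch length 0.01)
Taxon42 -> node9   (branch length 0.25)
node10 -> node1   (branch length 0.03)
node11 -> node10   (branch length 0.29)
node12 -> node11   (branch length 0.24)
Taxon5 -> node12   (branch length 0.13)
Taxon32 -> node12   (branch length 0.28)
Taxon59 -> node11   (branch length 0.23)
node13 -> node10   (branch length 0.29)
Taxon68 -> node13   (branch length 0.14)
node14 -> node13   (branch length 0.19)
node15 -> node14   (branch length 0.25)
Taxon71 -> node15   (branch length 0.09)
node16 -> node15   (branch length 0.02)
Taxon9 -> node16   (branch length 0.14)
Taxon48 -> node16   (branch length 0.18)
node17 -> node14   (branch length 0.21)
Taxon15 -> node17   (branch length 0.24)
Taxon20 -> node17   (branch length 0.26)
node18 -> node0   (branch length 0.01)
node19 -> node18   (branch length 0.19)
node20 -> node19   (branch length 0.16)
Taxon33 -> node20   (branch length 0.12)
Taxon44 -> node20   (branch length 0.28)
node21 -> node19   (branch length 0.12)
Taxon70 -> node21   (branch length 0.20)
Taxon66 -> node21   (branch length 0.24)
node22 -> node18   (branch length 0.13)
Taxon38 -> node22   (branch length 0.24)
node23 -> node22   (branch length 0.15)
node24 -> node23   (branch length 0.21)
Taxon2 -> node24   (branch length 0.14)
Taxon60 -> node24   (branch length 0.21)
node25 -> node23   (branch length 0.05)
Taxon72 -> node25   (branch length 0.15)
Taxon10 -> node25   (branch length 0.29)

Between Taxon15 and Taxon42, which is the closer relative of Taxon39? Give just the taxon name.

The MRCA of Taxon39 and Taxon42 subtends ((Taxon39,((Taxon6,Taxon35),((Taxon73,Taxon54),Taxon63))),(Taxon67,(Taxon13,Taxon42))) (9 taxa).
The MRCA of Taxon39 and Taxon15 subtends (((Taxon39,((Taxon6,Taxon35),((Taxon73,Taxon54),Taxon63))),(Taxon67,(Taxon13,Taxon42))),(((Taxon5,Taxon32),Taxon59),(Taxon68,((Taxon71,(Taxon9,Taxon48)),(Taxon15,Taxon20))))) (18 taxa).
The first is nested inside the second, so Taxon39 shares a more recent common ancestor with Taxon42.

Taxon42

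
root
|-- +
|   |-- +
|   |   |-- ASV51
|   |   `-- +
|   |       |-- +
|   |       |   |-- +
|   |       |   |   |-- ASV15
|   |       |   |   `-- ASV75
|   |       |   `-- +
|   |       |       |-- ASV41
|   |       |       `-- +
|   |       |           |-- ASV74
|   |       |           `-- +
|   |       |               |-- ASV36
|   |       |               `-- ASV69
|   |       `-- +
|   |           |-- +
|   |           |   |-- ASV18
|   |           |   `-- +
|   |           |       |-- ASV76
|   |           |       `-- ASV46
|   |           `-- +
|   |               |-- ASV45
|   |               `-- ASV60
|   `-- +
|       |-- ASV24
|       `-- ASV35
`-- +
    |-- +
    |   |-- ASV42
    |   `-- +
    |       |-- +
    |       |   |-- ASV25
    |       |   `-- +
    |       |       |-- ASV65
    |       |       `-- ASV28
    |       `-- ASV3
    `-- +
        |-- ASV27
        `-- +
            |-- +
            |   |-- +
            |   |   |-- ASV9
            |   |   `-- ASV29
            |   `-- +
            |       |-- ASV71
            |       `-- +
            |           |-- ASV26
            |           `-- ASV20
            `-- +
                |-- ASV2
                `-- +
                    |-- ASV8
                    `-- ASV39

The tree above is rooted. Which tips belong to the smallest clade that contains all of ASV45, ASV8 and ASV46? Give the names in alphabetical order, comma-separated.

ASV15, ASV18, ASV2, ASV20, ASV24, ASV25, ASV26, ASV27, ASV28, ASV29, ASV3, ASV35, ASV36, ASV39, ASV41, ASV42, ASV45, ASV46, ASV51, ASV60, ASV65, ASV69, ASV71, ASV74, ASV75, ASV76, ASV8, ASV9

Tracing ASV45: it sits inside (ASV45,ASV60).
Tracing ASV8: it sits inside (ASV8,ASV39).
Tracing ASV46: it sits inside (ASV76,ASV46).
The smallest clade enclosing all 3 is the whole tree (their MRCA is the root), so the answer is all 28 tips in alphabetical order.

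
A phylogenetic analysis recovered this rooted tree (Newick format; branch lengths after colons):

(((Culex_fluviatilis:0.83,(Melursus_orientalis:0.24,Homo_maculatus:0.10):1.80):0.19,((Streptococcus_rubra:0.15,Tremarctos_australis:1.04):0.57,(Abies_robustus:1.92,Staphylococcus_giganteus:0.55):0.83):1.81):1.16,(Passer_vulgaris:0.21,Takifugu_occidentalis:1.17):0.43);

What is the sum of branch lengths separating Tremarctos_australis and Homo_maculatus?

The path runs Tremarctos_australis → … → MRCA → … → Homo_maculatus; the MRCA is the node subtending ((Culex_fluviatilis,(Melursus_orientalis,Homo_maculatus)),((Streptococcus_rubra,Tremarctos_australis),(Abies_robustus,Staphylococcus_giganteus))).
Branch lengths along that path: 1.04 + 0.57 + 1.81 + 0.19 + 1.80 + 0.10 = 5.51.

5.51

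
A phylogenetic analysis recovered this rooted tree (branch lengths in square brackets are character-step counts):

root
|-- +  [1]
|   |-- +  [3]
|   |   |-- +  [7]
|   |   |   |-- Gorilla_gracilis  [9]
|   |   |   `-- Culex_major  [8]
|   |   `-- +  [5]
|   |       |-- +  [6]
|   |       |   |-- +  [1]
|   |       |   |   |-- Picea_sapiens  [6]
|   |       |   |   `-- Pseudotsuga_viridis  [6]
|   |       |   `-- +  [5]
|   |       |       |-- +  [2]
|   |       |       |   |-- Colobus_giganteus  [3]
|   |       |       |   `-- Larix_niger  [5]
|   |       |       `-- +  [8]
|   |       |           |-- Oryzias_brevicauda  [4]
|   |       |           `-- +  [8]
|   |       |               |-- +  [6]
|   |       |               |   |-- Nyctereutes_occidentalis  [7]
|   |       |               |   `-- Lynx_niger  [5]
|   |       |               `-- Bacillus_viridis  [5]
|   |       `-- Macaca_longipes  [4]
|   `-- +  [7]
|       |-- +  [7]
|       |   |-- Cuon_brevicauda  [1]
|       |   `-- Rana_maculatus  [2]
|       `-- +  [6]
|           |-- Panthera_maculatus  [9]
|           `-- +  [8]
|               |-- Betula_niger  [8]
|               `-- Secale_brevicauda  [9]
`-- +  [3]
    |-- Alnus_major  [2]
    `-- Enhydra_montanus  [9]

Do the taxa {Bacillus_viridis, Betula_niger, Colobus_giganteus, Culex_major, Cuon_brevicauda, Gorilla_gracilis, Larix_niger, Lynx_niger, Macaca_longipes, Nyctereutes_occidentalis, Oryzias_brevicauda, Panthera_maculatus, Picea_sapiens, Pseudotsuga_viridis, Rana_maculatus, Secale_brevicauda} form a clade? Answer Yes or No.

Yes

The most recent common ancestor of these taxa subtends (((Gorilla_gracilis,Culex_major),(((Picea_sapiens,Pseudotsuga_viridis),((Colobus_giganteus,Larix_niger),(Oryzias_brevicauda,((Nyctereutes_occidentalis,Lynx_niger),Bacillus_viridis)))),Macaca_longipes)),((Cuon_brevicauda,Rana_maculatus),(Panthera_maculatus,(Betula_niger,Secale_brevicauda)))).
That clade has exactly 16 tips — every listed taxon and nothing else — so the group is monophyletic.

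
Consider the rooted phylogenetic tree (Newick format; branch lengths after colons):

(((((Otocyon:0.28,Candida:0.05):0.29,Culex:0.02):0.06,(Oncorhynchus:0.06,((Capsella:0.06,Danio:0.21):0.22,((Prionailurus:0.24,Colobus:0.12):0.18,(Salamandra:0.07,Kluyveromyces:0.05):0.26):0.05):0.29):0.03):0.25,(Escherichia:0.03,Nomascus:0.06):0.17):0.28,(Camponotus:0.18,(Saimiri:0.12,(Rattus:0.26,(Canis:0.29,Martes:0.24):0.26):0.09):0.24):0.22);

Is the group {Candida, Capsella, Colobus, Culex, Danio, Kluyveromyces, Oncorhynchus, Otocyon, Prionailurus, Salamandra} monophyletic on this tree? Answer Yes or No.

The most recent common ancestor of these taxa subtends (((Otocyon,Candida),Culex),(Oncorhynchus,((Capsella,Danio),((Prionailurus,Colobus),(Salamandra,Kluyveromyces))))).
That clade has exactly 10 tips — every listed taxon and nothing else — so the group is monophyletic.

Yes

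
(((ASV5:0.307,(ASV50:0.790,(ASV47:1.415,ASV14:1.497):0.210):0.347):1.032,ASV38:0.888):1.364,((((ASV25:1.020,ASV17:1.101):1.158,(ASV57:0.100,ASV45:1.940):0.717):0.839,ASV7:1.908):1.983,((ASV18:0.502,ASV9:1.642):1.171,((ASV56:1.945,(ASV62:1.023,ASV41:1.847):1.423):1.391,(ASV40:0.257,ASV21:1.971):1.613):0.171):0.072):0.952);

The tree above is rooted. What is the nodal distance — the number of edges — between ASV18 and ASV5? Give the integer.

7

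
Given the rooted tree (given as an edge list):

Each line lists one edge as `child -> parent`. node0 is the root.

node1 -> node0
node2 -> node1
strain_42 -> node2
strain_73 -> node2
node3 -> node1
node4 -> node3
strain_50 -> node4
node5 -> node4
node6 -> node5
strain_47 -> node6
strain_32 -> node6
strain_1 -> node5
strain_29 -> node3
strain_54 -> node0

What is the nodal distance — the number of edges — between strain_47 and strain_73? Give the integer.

7

The MRCA of strain_47 and strain_73 is the node subtending ((strain_42,strain_73),((strain_50,((strain_47,strain_32),strain_1)),strain_29)).
From strain_47 up to that node: 5 branches. From strain_73 up to the same node: 2 branches. Total: 5 + 2 = 7.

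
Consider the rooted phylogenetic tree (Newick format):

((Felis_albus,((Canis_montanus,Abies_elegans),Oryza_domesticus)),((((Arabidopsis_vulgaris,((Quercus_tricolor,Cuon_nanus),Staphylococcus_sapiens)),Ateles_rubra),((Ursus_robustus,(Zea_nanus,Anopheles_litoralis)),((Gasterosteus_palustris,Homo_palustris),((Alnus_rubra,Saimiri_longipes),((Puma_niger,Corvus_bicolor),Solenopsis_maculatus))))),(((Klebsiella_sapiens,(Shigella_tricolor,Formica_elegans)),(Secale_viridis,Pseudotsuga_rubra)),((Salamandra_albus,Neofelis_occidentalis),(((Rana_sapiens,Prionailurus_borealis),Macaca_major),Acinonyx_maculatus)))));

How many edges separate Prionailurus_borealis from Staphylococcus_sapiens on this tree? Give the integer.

The MRCA of Prionailurus_borealis and Staphylococcus_sapiens is the node subtending ((((Arabidopsis_vulgaris,((Quercus_tricolor,Cuon_nanus),Staphylococcus_sapiens)),Ateles_rubra),((Ursus_robustus,(Zea_nanus,Anopheles_litoralis)),((Gasterosteus_palustris,Homo_palustris),((Alnus_rubra,Saimiri_longipes),((Puma_niger,Corvus_bicolor),Solenopsis_maculatus))))),(((Klebsiella_sapiens,(Shigella_tricolor,Formica_elegans)),(Secale_viridis,Pseudotsuga_rubra)),((Salamandra_albus,Neofelis_occidentalis),(((Rana_sapiens,Prionailurus_borealis),Macaca_major),Acinonyx_maculatus)))).
From Prionailurus_borealis up to that node: 6 branches. From Staphylococcus_sapiens up to the same node: 5 branches. Total: 6 + 5 = 11.

11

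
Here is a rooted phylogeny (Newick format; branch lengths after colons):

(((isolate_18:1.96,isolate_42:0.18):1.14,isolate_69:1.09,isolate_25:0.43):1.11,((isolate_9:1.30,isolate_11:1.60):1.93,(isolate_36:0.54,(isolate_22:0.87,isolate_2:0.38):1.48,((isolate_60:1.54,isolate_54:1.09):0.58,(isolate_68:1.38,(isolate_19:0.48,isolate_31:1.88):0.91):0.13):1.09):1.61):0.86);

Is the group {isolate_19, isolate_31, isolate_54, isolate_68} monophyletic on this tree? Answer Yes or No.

The MRCA of the listed taxa subtends ((isolate_60,isolate_54),(isolate_68,(isolate_19,isolate_31))).
That clade also contains isolate_60, which is not in the proposed group, so the group is not monophyletic.

No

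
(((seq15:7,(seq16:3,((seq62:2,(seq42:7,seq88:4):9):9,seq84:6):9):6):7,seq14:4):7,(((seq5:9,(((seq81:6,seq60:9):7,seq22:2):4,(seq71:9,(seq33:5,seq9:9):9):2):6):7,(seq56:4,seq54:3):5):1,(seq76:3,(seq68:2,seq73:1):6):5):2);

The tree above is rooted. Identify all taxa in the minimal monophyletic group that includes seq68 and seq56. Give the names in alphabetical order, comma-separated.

Tracing seq68: it sits inside (seq68,seq73).
Tracing seq56: it sits inside (seq56,seq54).
The smallest clade enclosing both is (((seq5,(((seq81,seq60),seq22),(seq71,(seq33,seq9)))),(seq56,seq54)),(seq76,(seq68,seq73))); the answer is its 12 terminal taxa in alphabetical order.

seq22, seq33, seq5, seq54, seq56, seq60, seq68, seq71, seq73, seq76, seq81, seq9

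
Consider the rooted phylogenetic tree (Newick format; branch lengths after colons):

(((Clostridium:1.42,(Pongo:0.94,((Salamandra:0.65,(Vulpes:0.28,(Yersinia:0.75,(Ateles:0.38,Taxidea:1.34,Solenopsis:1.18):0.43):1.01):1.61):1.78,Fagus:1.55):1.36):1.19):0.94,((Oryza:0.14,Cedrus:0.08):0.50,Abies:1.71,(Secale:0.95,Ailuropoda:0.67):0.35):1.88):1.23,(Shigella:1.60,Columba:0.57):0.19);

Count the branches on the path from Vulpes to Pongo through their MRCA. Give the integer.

The MRCA of Vulpes and Pongo is the node subtending (Pongo,((Salamandra,(Vulpes,(Yersinia,(Ateles,Taxidea,Solenopsis)))),Fagus)).
From Vulpes up to that node: 4 branches. From Pongo up to the same node: 1 branch. Total: 4 + 1 = 5.

5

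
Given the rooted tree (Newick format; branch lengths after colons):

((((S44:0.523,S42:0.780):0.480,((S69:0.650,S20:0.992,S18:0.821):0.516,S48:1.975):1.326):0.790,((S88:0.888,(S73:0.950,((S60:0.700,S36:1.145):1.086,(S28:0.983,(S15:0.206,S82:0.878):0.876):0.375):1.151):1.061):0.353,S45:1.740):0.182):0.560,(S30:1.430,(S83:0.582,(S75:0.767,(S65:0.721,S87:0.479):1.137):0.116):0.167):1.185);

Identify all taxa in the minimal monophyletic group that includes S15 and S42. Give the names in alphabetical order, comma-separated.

Tracing S15: it sits inside (S15,S82).
Tracing S42: it sits inside (S44,S42).
The smallest clade enclosing both is (((S44,S42),((S69,S20,S18),S48)),((S88,(S73,((S60,S36),(S28,(S15,S82))))),S45)); the answer is its 14 terminal taxa in alphabetical order.

S15, S18, S20, S28, S36, S42, S44, S45, S48, S60, S69, S73, S82, S88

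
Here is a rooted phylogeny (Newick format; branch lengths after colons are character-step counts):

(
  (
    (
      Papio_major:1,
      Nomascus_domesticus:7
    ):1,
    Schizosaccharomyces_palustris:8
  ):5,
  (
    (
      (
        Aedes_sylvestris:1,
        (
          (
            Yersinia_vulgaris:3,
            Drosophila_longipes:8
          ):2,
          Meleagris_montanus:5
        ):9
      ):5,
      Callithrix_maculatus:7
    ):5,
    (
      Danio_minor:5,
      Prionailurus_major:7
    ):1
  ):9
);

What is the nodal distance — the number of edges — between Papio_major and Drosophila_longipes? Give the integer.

9

The MRCA of Papio_major and Drosophila_longipes is the root of the tree.
From Papio_major up to that node: 3 branches. From Drosophila_longipes up to the same node: 6 branches. Total: 3 + 6 = 9.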